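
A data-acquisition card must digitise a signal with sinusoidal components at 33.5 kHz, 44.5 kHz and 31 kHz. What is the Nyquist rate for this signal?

89 kHz

Highest-frequency component: 44.5 kHz.
Nyquist rate = 2 × 44.5 kHz = 89 kHz.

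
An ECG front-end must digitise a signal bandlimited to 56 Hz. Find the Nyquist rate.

112 Hz

Nyquist rate = 2 × 56 Hz = 112 Hz.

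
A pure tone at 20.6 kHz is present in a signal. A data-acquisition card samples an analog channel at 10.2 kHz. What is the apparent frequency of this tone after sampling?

20.6 kHz mod fs = 0.2 kHz.
0.2 kHz ≤ fs/2 = 5.1 kHz, appears at 0.2 kHz.

0.2 kHz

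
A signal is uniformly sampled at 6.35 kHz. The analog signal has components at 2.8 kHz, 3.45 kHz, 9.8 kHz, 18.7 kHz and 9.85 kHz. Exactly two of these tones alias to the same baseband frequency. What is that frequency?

fs/2 = 3.175 kHz.
2.8 kHz ≤ fs/2 = 3.175 kHz, passes unchanged.
3.45 kHz > fs/2 = 3.175 kHz, folds to fs − 3.45 kHz = 2.9 kHz.
9.8 kHz mod fs = 3.45 kHz.
3.45 kHz > fs/2 = 3.175 kHz, folds to fs − 3.45 kHz = 2.9 kHz.
18.7 kHz mod fs = 6 kHz.
6 kHz > fs/2 = 3.175 kHz, folds to fs − 6 kHz = 0.35 kHz.
9.85 kHz mod fs = 3.5 kHz.
3.5 kHz > fs/2 = 3.175 kHz, folds to fs − 3.5 kHz = 2.85 kHz.
3.45 kHz and 9.8 kHz both map to 2.9 kHz.

2.9 kHz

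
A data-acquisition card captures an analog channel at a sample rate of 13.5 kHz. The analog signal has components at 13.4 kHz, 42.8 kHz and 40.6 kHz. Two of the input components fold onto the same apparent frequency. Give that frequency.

0.1 kHz

fs/2 = 6.75 kHz.
13.4 kHz > fs/2 = 6.75 kHz, folds to fs − 13.4 kHz = 0.1 kHz.
42.8 kHz mod fs = 2.3 kHz.
2.3 kHz ≤ fs/2 = 6.75 kHz, appears at 2.3 kHz.
40.6 kHz mod fs = 0.1 kHz.
0.1 kHz ≤ fs/2 = 6.75 kHz, appears at 0.1 kHz.
13.4 kHz and 40.6 kHz both map to 0.1 kHz.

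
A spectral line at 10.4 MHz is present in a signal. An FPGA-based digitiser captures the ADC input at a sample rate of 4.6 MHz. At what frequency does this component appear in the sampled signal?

1.2 MHz

10.4 MHz mod fs = 1.2 MHz.
1.2 MHz ≤ fs/2 = 2.3 MHz, appears at 1.2 MHz.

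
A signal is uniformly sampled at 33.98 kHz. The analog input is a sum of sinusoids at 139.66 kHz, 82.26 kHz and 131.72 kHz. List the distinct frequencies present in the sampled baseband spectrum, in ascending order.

3.74 kHz, 4.2 kHz, 14.3 kHz

fs/2 = 16.99 kHz.
139.66 kHz mod fs = 3.74 kHz.
3.74 kHz ≤ fs/2 = 16.99 kHz, appears at 3.74 kHz.
82.26 kHz mod fs = 14.3 kHz.
14.3 kHz ≤ fs/2 = 16.99 kHz, appears at 14.3 kHz.
131.72 kHz mod fs = 29.78 kHz.
29.78 kHz > fs/2 = 16.99 kHz, folds to fs − 29.78 kHz = 4.2 kHz.
Distinct values: {3.74 kHz, 4.2 kHz, 14.3 kHz}.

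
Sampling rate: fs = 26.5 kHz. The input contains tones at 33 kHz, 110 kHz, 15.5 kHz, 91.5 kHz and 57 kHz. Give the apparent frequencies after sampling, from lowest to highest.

4 kHz, 6.5 kHz, 11 kHz, 12 kHz

fs/2 = 13.25 kHz.
33 kHz mod fs = 6.5 kHz.
6.5 kHz ≤ fs/2 = 13.25 kHz, appears at 6.5 kHz.
110 kHz mod fs = 4 kHz.
4 kHz ≤ fs/2 = 13.25 kHz, appears at 4 kHz.
15.5 kHz > fs/2 = 13.25 kHz, folds to fs − 15.5 kHz = 11 kHz.
91.5 kHz mod fs = 12 kHz.
12 kHz ≤ fs/2 = 13.25 kHz, appears at 12 kHz.
57 kHz mod fs = 4 kHz.
4 kHz ≤ fs/2 = 13.25 kHz, appears at 4 kHz.
Distinct values: {4 kHz, 6.5 kHz, 11 kHz, 12 kHz}.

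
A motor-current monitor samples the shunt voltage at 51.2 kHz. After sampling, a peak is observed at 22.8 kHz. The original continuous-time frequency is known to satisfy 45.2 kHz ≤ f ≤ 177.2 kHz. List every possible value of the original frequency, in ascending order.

Frequencies that alias to 22.8 kHz are k·fs ± 22.8 kHz for integer k ≥ 0.
k=0: 22.8 kHz.
k=1: 28.4 kHz, 74 kHz.
k=2: 79.6 kHz, 125.2 kHz.
k=3: 130.8 kHz, 176.4 kHz.
k=4: 182 kHz, 227.6 kHz.
Within [45.2 kHz, 177.2 kHz]: 74 kHz, 79.6 kHz, 125.2 kHz, 130.8 kHz, 176.4 kHz.

74 kHz, 79.6 kHz, 125.2 kHz, 130.8 kHz, 176.4 kHz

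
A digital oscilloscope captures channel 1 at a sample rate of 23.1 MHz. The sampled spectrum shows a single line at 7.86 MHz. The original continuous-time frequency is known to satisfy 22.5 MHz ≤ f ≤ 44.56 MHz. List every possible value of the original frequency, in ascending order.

30.96 MHz, 38.34 MHz

Frequencies that alias to 7.86 MHz are k·fs ± 7.86 MHz for integer k ≥ 0.
k=0: 7.86 MHz.
k=1: 15.24 MHz, 30.96 MHz.
k=2: 38.34 MHz, 54.06 MHz.
k=3: 61.44 MHz, 77.16 MHz.
Within [22.5 MHz, 44.56 MHz]: 30.96 MHz, 38.34 MHz.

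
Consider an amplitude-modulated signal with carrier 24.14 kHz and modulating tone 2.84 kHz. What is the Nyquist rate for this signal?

53.96 kHz

AM sidebands sit at fc ± fm = 21.3 kHz and 26.98 kHz.
Highest-frequency component: 26.98 kHz.
Nyquist rate = 2 × 26.98 kHz = 53.96 kHz.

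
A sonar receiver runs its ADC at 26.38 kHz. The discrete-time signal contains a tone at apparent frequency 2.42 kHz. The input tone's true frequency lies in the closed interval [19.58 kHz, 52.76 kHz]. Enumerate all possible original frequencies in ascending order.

23.96 kHz, 28.8 kHz, 50.34 kHz

Frequencies that alias to 2.42 kHz are k·fs ± 2.42 kHz for integer k ≥ 0.
k=0: 2.42 kHz.
k=1: 23.96 kHz, 28.8 kHz.
k=2: 50.34 kHz, 55.18 kHz.
k=3: 76.72 kHz, 81.56 kHz.
Within [19.58 kHz, 52.76 kHz]: 23.96 kHz, 28.8 kHz, 50.34 kHz.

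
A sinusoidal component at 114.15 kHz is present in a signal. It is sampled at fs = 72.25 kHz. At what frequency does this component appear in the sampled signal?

114.15 kHz mod fs = 41.9 kHz.
41.9 kHz > fs/2 = 36.125 kHz, folds to fs − 41.9 kHz = 30.35 kHz.

30.35 kHz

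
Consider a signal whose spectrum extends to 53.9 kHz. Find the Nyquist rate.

107.8 kHz

Nyquist rate = 2 × 53.9 kHz = 107.8 kHz.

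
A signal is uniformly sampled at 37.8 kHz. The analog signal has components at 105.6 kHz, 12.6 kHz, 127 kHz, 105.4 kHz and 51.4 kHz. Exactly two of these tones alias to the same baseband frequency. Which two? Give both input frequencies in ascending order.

51.4 kHz, 127 kHz

fs/2 = 18.9 kHz.
105.6 kHz mod fs = 30 kHz.
30 kHz > fs/2 = 18.9 kHz, folds to fs − 30 kHz = 7.8 kHz.
12.6 kHz ≤ fs/2 = 18.9 kHz, passes unchanged.
127 kHz mod fs = 13.6 kHz.
13.6 kHz ≤ fs/2 = 18.9 kHz, appears at 13.6 kHz.
105.4 kHz mod fs = 29.8 kHz.
29.8 kHz > fs/2 = 18.9 kHz, folds to fs − 29.8 kHz = 8 kHz.
51.4 kHz mod fs = 13.6 kHz.
13.6 kHz ≤ fs/2 = 18.9 kHz, appears at 13.6 kHz.
51.4 kHz and 127 kHz both map to 13.6 kHz.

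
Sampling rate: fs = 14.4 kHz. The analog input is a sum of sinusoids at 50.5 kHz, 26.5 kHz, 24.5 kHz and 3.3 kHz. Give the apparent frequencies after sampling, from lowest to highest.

fs/2 = 7.2 kHz.
50.5 kHz mod fs = 7.3 kHz.
7.3 kHz > fs/2 = 7.2 kHz, folds to fs − 7.3 kHz = 7.1 kHz.
26.5 kHz mod fs = 12.1 kHz.
12.1 kHz > fs/2 = 7.2 kHz, folds to fs − 12.1 kHz = 2.3 kHz.
24.5 kHz mod fs = 10.1 kHz.
10.1 kHz > fs/2 = 7.2 kHz, folds to fs − 10.1 kHz = 4.3 kHz.
3.3 kHz ≤ fs/2 = 7.2 kHz, passes unchanged.
Distinct values: {2.3 kHz, 3.3 kHz, 4.3 kHz, 7.1 kHz}.

2.3 kHz, 3.3 kHz, 4.3 kHz, 7.1 kHz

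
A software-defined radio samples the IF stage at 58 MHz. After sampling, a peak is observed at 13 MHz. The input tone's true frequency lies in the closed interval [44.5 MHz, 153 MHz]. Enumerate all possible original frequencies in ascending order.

Frequencies that alias to 13 MHz are k·fs ± 13 MHz for integer k ≥ 0.
k=0: 13 MHz.
k=1: 45 MHz, 71 MHz.
k=2: 103 MHz, 129 MHz.
k=3: 161 MHz, 187 MHz.
Within [44.5 MHz, 153 MHz]: 45 MHz, 71 MHz, 103 MHz, 129 MHz.

45 MHz, 71 MHz, 103 MHz, 129 MHz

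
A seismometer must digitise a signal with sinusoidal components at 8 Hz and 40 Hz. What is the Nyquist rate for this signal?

Highest-frequency component: 40 Hz.
Nyquist rate = 2 × 40 Hz = 80 Hz.

80 Hz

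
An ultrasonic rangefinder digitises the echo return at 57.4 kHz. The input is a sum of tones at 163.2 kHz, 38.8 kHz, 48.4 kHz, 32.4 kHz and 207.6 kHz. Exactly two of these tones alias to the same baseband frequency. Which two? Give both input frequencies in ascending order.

48.4 kHz, 163.2 kHz

fs/2 = 28.7 kHz.
163.2 kHz mod fs = 48.4 kHz.
48.4 kHz > fs/2 = 28.7 kHz, folds to fs − 48.4 kHz = 9 kHz.
38.8 kHz > fs/2 = 28.7 kHz, folds to fs − 38.8 kHz = 18.6 kHz.
48.4 kHz > fs/2 = 28.7 kHz, folds to fs − 48.4 kHz = 9 kHz.
32.4 kHz > fs/2 = 28.7 kHz, folds to fs − 32.4 kHz = 25 kHz.
207.6 kHz mod fs = 35.4 kHz.
35.4 kHz > fs/2 = 28.7 kHz, folds to fs − 35.4 kHz = 22 kHz.
48.4 kHz and 163.2 kHz both map to 9 kHz.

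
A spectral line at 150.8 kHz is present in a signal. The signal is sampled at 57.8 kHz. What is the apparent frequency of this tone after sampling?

150.8 kHz mod fs = 35.2 kHz.
35.2 kHz > fs/2 = 28.9 kHz, folds to fs − 35.2 kHz = 22.6 kHz.

22.6 kHz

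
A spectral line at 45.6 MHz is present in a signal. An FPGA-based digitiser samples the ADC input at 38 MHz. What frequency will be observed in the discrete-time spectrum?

45.6 MHz mod fs = 7.6 MHz.
7.6 MHz ≤ fs/2 = 19 MHz, appears at 7.6 MHz.

7.6 MHz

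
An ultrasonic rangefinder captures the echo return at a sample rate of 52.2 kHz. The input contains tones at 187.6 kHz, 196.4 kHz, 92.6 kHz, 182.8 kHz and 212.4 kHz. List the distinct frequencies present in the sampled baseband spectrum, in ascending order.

3.6 kHz, 11.8 kHz, 12.4 kHz, 21.2 kHz, 26 kHz

fs/2 = 26.1 kHz.
187.6 kHz mod fs = 31 kHz.
31 kHz > fs/2 = 26.1 kHz, folds to fs − 31 kHz = 21.2 kHz.
196.4 kHz mod fs = 39.8 kHz.
39.8 kHz > fs/2 = 26.1 kHz, folds to fs − 39.8 kHz = 12.4 kHz.
92.6 kHz mod fs = 40.4 kHz.
40.4 kHz > fs/2 = 26.1 kHz, folds to fs − 40.4 kHz = 11.8 kHz.
182.8 kHz mod fs = 26.2 kHz.
26.2 kHz > fs/2 = 26.1 kHz, folds to fs − 26.2 kHz = 26 kHz.
212.4 kHz mod fs = 3.6 kHz.
3.6 kHz ≤ fs/2 = 26.1 kHz, appears at 3.6 kHz.
Distinct values: {3.6 kHz, 11.8 kHz, 12.4 kHz, 21.2 kHz, 26 kHz}.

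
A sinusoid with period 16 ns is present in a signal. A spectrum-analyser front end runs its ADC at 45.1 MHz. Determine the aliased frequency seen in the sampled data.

T = 16 ns → f = 1/T = 62.5 MHz.
62.5 MHz mod fs = 17.4 MHz.
17.4 MHz ≤ fs/2 = 22.55 MHz, appears at 17.4 MHz.

17.4 MHz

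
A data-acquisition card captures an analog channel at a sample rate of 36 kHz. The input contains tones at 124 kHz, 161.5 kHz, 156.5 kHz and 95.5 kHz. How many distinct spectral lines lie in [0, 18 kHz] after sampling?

3

fs/2 = 18 kHz.
124 kHz mod fs = 16 kHz.
16 kHz ≤ fs/2 = 18 kHz, appears at 16 kHz.
161.5 kHz mod fs = 17.5 kHz.
17.5 kHz ≤ fs/2 = 18 kHz, appears at 17.5 kHz.
156.5 kHz mod fs = 12.5 kHz.
12.5 kHz ≤ fs/2 = 18 kHz, appears at 12.5 kHz.
95.5 kHz mod fs = 23.5 kHz.
23.5 kHz > fs/2 = 18 kHz, folds to fs − 23.5 kHz = 12.5 kHz.
Distinct values: {12.5 kHz, 16 kHz, 17.5 kHz} → 3.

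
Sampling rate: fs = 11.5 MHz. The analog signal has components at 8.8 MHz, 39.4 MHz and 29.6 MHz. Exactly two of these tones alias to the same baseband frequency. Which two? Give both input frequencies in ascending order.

29.6 MHz, 39.4 MHz

fs/2 = 5.75 MHz.
8.8 MHz > fs/2 = 5.75 MHz, folds to fs − 8.8 MHz = 2.7 MHz.
39.4 MHz mod fs = 4.9 MHz.
4.9 MHz ≤ fs/2 = 5.75 MHz, appears at 4.9 MHz.
29.6 MHz mod fs = 6.6 MHz.
6.6 MHz > fs/2 = 5.75 MHz, folds to fs − 6.6 MHz = 4.9 MHz.
29.6 MHz and 39.4 MHz both map to 4.9 MHz.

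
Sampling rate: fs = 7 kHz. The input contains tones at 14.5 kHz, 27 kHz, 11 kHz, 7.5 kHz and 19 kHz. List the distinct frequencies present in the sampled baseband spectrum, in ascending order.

fs/2 = 3.5 kHz.
14.5 kHz mod fs = 0.5 kHz.
0.5 kHz ≤ fs/2 = 3.5 kHz, appears at 0.5 kHz.
27 kHz mod fs = 6 kHz.
6 kHz > fs/2 = 3.5 kHz, folds to fs − 6 kHz = 1 kHz.
11 kHz mod fs = 4 kHz.
4 kHz > fs/2 = 3.5 kHz, folds to fs − 4 kHz = 3 kHz.
7.5 kHz mod fs = 0.5 kHz.
0.5 kHz ≤ fs/2 = 3.5 kHz, appears at 0.5 kHz.
19 kHz mod fs = 5 kHz.
5 kHz > fs/2 = 3.5 kHz, folds to fs − 5 kHz = 2 kHz.
Distinct values: {0.5 kHz, 1 kHz, 2 kHz, 3 kHz}.

0.5 kHz, 1 kHz, 2 kHz, 3 kHz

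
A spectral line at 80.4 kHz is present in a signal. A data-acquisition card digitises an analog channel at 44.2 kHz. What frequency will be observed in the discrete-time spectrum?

8 kHz

80.4 kHz mod fs = 36.2 kHz.
36.2 kHz > fs/2 = 22.1 kHz, folds to fs − 36.2 kHz = 8 kHz.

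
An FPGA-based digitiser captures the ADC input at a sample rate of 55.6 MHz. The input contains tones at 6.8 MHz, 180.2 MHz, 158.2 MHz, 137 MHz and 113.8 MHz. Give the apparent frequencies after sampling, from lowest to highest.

fs/2 = 27.8 MHz.
6.8 MHz ≤ fs/2 = 27.8 MHz, passes unchanged.
180.2 MHz mod fs = 13.4 MHz.
13.4 MHz ≤ fs/2 = 27.8 MHz, appears at 13.4 MHz.
158.2 MHz mod fs = 47 MHz.
47 MHz > fs/2 = 27.8 MHz, folds to fs − 47 MHz = 8.6 MHz.
137 MHz mod fs = 25.8 MHz.
25.8 MHz ≤ fs/2 = 27.8 MHz, appears at 25.8 MHz.
113.8 MHz mod fs = 2.6 MHz.
2.6 MHz ≤ fs/2 = 27.8 MHz, appears at 2.6 MHz.
Distinct values: {2.6 MHz, 6.8 MHz, 8.6 MHz, 13.4 MHz, 25.8 MHz}.

2.6 MHz, 6.8 MHz, 8.6 MHz, 13.4 MHz, 25.8 MHz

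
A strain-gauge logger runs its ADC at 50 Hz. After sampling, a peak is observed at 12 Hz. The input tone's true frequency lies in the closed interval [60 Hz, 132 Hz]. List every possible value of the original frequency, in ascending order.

62 Hz, 88 Hz, 112 Hz

Frequencies that alias to 12 Hz are k·fs ± 12 Hz for integer k ≥ 0.
k=0: 12 Hz.
k=1: 38 Hz, 62 Hz.
k=2: 88 Hz, 112 Hz.
k=3: 138 Hz, 162 Hz.
Within [60 Hz, 132 Hz]: 62 Hz, 88 Hz, 112 Hz.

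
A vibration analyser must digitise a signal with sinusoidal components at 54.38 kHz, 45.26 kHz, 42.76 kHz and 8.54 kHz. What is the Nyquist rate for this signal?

Highest-frequency component: 54.38 kHz.
Nyquist rate = 2 × 54.38 kHz = 108.76 kHz.

108.76 kHz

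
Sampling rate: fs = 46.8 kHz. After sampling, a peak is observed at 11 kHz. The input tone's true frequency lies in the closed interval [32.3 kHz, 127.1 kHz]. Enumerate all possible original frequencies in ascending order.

35.8 kHz, 57.8 kHz, 82.6 kHz, 104.6 kHz

Frequencies that alias to 11 kHz are k·fs ± 11 kHz for integer k ≥ 0.
k=0: 11 kHz.
k=1: 35.8 kHz, 57.8 kHz.
k=2: 82.6 kHz, 104.6 kHz.
k=3: 129.4 kHz, 151.4 kHz.
Within [32.3 kHz, 127.1 kHz]: 35.8 kHz, 57.8 kHz, 82.6 kHz, 104.6 kHz.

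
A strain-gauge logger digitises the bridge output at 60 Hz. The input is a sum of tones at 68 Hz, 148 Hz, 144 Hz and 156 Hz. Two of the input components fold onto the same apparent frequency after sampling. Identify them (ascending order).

144 Hz, 156 Hz

fs/2 = 30 Hz.
68 Hz mod fs = 8 Hz.
8 Hz ≤ fs/2 = 30 Hz, appears at 8 Hz.
148 Hz mod fs = 28 Hz.
28 Hz ≤ fs/2 = 30 Hz, appears at 28 Hz.
144 Hz mod fs = 24 Hz.
24 Hz ≤ fs/2 = 30 Hz, appears at 24 Hz.
156 Hz mod fs = 36 Hz.
36 Hz > fs/2 = 30 Hz, folds to fs − 36 Hz = 24 Hz.
144 Hz and 156 Hz both map to 24 Hz.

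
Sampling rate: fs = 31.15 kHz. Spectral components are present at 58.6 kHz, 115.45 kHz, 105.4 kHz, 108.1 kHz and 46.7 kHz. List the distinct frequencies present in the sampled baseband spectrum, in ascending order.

3.7 kHz, 9.15 kHz, 11.95 kHz, 14.65 kHz, 15.55 kHz

fs/2 = 15.575 kHz.
58.6 kHz mod fs = 27.45 kHz.
27.45 kHz > fs/2 = 15.575 kHz, folds to fs − 27.45 kHz = 3.7 kHz.
115.45 kHz mod fs = 22 kHz.
22 kHz > fs/2 = 15.575 kHz, folds to fs − 22 kHz = 9.15 kHz.
105.4 kHz mod fs = 11.95 kHz.
11.95 kHz ≤ fs/2 = 15.575 kHz, appears at 11.95 kHz.
108.1 kHz mod fs = 14.65 kHz.
14.65 kHz ≤ fs/2 = 15.575 kHz, appears at 14.65 kHz.
46.7 kHz mod fs = 15.55 kHz.
15.55 kHz ≤ fs/2 = 15.575 kHz, appears at 15.55 kHz.
Distinct values: {3.7 kHz, 9.15 kHz, 11.95 kHz, 14.65 kHz, 15.55 kHz}.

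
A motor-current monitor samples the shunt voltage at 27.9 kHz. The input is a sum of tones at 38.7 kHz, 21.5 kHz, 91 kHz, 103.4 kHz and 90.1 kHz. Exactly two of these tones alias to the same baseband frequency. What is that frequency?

6.4 kHz

fs/2 = 13.95 kHz.
38.7 kHz mod fs = 10.8 kHz.
10.8 kHz ≤ fs/2 = 13.95 kHz, appears at 10.8 kHz.
21.5 kHz > fs/2 = 13.95 kHz, folds to fs − 21.5 kHz = 6.4 kHz.
91 kHz mod fs = 7.3 kHz.
7.3 kHz ≤ fs/2 = 13.95 kHz, appears at 7.3 kHz.
103.4 kHz mod fs = 19.7 kHz.
19.7 kHz > fs/2 = 13.95 kHz, folds to fs − 19.7 kHz = 8.2 kHz.
90.1 kHz mod fs = 6.4 kHz.
6.4 kHz ≤ fs/2 = 13.95 kHz, appears at 6.4 kHz.
21.5 kHz and 90.1 kHz both map to 6.4 kHz.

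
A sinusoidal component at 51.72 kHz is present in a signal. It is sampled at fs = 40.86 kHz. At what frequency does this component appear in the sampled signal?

10.86 kHz

51.72 kHz mod fs = 10.86 kHz.
10.86 kHz ≤ fs/2 = 20.43 kHz, appears at 10.86 kHz.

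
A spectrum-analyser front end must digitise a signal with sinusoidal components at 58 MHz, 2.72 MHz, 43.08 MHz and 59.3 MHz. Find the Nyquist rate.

118.6 MHz

Highest-frequency component: 59.3 MHz.
Nyquist rate = 2 × 59.3 MHz = 118.6 MHz.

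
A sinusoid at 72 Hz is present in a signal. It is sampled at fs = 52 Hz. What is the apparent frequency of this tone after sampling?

72 Hz mod fs = 20 Hz.
20 Hz ≤ fs/2 = 26 Hz, appears at 20 Hz.

20 Hz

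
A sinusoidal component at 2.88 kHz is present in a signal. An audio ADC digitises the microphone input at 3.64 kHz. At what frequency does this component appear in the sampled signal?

2.88 kHz > fs/2 = 1.82 kHz, folds to fs − 2.88 kHz = 0.76 kHz.

0.76 kHz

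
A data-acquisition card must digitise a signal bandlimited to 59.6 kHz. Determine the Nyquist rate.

119.2 kHz

Nyquist rate = 2 × 59.6 kHz = 119.2 kHz.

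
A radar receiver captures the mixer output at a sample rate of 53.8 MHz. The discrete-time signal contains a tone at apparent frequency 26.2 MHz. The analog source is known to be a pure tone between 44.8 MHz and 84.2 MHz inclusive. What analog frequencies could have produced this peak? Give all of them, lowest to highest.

Frequencies that alias to 26.2 MHz are k·fs ± 26.2 MHz for integer k ≥ 0.
k=0: 26.2 MHz.
k=1: 27.6 MHz, 80 MHz.
k=2: 81.4 MHz, 133.8 MHz.
k=3: 135.2 MHz, 187.6 MHz.
Within [44.8 MHz, 84.2 MHz]: 80 MHz, 81.4 MHz.

80 MHz, 81.4 MHz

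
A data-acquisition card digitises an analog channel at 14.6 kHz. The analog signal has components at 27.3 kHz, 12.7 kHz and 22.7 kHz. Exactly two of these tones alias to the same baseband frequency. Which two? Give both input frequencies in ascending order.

12.7 kHz, 27.3 kHz

fs/2 = 7.3 kHz.
27.3 kHz mod fs = 12.7 kHz.
12.7 kHz > fs/2 = 7.3 kHz, folds to fs − 12.7 kHz = 1.9 kHz.
12.7 kHz > fs/2 = 7.3 kHz, folds to fs − 12.7 kHz = 1.9 kHz.
22.7 kHz mod fs = 8.1 kHz.
8.1 kHz > fs/2 = 7.3 kHz, folds to fs − 8.1 kHz = 6.5 kHz.
12.7 kHz and 27.3 kHz both map to 1.9 kHz.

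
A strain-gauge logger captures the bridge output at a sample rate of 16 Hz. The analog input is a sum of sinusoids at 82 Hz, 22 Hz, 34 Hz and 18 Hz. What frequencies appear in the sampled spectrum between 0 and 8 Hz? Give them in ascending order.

2 Hz, 6 Hz

fs/2 = 8 Hz.
82 Hz mod fs = 2 Hz.
2 Hz ≤ fs/2 = 8 Hz, appears at 2 Hz.
22 Hz mod fs = 6 Hz.
6 Hz ≤ fs/2 = 8 Hz, appears at 6 Hz.
34 Hz mod fs = 2 Hz.
2 Hz ≤ fs/2 = 8 Hz, appears at 2 Hz.
18 Hz mod fs = 2 Hz.
2 Hz ≤ fs/2 = 8 Hz, appears at 2 Hz.
Distinct values: {2 Hz, 6 Hz}.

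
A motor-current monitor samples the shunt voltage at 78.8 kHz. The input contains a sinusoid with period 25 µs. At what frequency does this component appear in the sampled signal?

T = 25 µs → f = 1/T = 40 kHz.
40 kHz > fs/2 = 39.4 kHz, folds to fs − 40 kHz = 38.8 kHz.

38.8 kHz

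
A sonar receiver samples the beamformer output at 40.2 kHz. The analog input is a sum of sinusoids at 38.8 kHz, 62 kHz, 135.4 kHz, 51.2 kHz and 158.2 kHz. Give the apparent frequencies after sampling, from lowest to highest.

1.4 kHz, 2.6 kHz, 11 kHz, 14.8 kHz, 18.4 kHz

fs/2 = 20.1 kHz.
38.8 kHz > fs/2 = 20.1 kHz, folds to fs − 38.8 kHz = 1.4 kHz.
62 kHz mod fs = 21.8 kHz.
21.8 kHz > fs/2 = 20.1 kHz, folds to fs − 21.8 kHz = 18.4 kHz.
135.4 kHz mod fs = 14.8 kHz.
14.8 kHz ≤ fs/2 = 20.1 kHz, appears at 14.8 kHz.
51.2 kHz mod fs = 11 kHz.
11 kHz ≤ fs/2 = 20.1 kHz, appears at 11 kHz.
158.2 kHz mod fs = 37.6 kHz.
37.6 kHz > fs/2 = 20.1 kHz, folds to fs − 37.6 kHz = 2.6 kHz.
Distinct values: {1.4 kHz, 2.6 kHz, 11 kHz, 14.8 kHz, 18.4 kHz}.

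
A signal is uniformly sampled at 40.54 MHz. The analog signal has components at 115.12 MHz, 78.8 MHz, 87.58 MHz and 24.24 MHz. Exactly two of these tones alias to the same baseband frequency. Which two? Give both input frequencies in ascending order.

87.58 MHz, 115.12 MHz

fs/2 = 20.27 MHz.
115.12 MHz mod fs = 34.04 MHz.
34.04 MHz > fs/2 = 20.27 MHz, folds to fs − 34.04 MHz = 6.5 MHz.
78.8 MHz mod fs = 38.26 MHz.
38.26 MHz > fs/2 = 20.27 MHz, folds to fs − 38.26 MHz = 2.28 MHz.
87.58 MHz mod fs = 6.5 MHz.
6.5 MHz ≤ fs/2 = 20.27 MHz, appears at 6.5 MHz.
24.24 MHz > fs/2 = 20.27 MHz, folds to fs − 24.24 MHz = 16.3 MHz.
87.58 MHz and 115.12 MHz both map to 6.5 MHz.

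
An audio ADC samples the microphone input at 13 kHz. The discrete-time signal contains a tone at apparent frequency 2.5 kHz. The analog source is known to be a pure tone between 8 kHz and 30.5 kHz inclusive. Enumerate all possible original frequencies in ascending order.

Frequencies that alias to 2.5 kHz are k·fs ± 2.5 kHz for integer k ≥ 0.
k=0: 2.5 kHz.
k=1: 10.5 kHz, 15.5 kHz.
k=2: 23.5 kHz, 28.5 kHz.
k=3: 36.5 kHz, 41.5 kHz.
Within [8 kHz, 30.5 kHz]: 10.5 kHz, 15.5 kHz, 23.5 kHz, 28.5 kHz.

10.5 kHz, 15.5 kHz, 23.5 kHz, 28.5 kHz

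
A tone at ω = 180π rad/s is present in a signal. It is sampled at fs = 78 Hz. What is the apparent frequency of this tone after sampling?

12 Hz

ω = 180π rad/s → f = ω/(2π) = 90 Hz.
90 Hz mod fs = 12 Hz.
12 Hz ≤ fs/2 = 39 Hz, appears at 12 Hz.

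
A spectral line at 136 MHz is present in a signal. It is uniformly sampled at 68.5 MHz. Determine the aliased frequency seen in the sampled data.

1 MHz

136 MHz mod fs = 67.5 MHz.
67.5 MHz > fs/2 = 34.25 MHz, folds to fs − 67.5 MHz = 1 MHz.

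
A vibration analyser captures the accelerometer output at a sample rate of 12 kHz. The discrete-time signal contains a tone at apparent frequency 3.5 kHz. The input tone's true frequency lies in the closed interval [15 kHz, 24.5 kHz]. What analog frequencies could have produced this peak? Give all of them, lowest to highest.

Frequencies that alias to 3.5 kHz are k·fs ± 3.5 kHz for integer k ≥ 0.
k=0: 3.5 kHz.
k=1: 8.5 kHz, 15.5 kHz.
k=2: 20.5 kHz, 27.5 kHz.
k=3: 32.5 kHz, 39.5 kHz.
Within [15 kHz, 24.5 kHz]: 15.5 kHz, 20.5 kHz.

15.5 kHz, 20.5 kHz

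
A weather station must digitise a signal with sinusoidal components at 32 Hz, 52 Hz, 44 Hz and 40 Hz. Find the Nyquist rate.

104 Hz

Highest-frequency component: 52 Hz.
Nyquist rate = 2 × 52 Hz = 104 Hz.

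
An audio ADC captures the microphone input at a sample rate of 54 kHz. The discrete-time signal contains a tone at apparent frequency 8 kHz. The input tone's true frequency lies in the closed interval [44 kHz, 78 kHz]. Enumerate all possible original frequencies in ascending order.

46 kHz, 62 kHz

Frequencies that alias to 8 kHz are k·fs ± 8 kHz for integer k ≥ 0.
k=0: 8 kHz.
k=1: 46 kHz, 62 kHz.
k=2: 100 kHz, 116 kHz.
Within [44 kHz, 78 kHz]: 46 kHz, 62 kHz.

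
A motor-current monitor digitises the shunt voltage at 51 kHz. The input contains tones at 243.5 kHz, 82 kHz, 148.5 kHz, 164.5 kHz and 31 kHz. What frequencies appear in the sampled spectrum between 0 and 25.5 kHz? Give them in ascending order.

fs/2 = 25.5 kHz.
243.5 kHz mod fs = 39.5 kHz.
39.5 kHz > fs/2 = 25.5 kHz, folds to fs − 39.5 kHz = 11.5 kHz.
82 kHz mod fs = 31 kHz.
31 kHz > fs/2 = 25.5 kHz, folds to fs − 31 kHz = 20 kHz.
148.5 kHz mod fs = 46.5 kHz.
46.5 kHz > fs/2 = 25.5 kHz, folds to fs − 46.5 kHz = 4.5 kHz.
164.5 kHz mod fs = 11.5 kHz.
11.5 kHz ≤ fs/2 = 25.5 kHz, appears at 11.5 kHz.
31 kHz > fs/2 = 25.5 kHz, folds to fs − 31 kHz = 20 kHz.
Distinct values: {4.5 kHz, 11.5 kHz, 20 kHz}.

4.5 kHz, 11.5 kHz, 20 kHz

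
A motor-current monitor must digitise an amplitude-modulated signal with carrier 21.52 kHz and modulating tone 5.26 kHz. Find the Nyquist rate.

53.56 kHz

AM sidebands sit at fc ± fm = 16.26 kHz and 26.78 kHz.
Highest-frequency component: 26.78 kHz.
Nyquist rate = 2 × 26.78 kHz = 53.56 kHz.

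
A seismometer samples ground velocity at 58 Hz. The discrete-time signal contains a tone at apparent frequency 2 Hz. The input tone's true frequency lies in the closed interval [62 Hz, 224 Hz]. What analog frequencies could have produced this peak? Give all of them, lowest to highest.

Frequencies that alias to 2 Hz are k·fs ± 2 Hz for integer k ≥ 0.
k=0: 2 Hz.
k=1: 56 Hz, 60 Hz.
k=2: 114 Hz, 118 Hz.
k=3: 172 Hz, 176 Hz.
k=4: 230 Hz, 234 Hz.
Within [62 Hz, 224 Hz]: 114 Hz, 118 Hz, 172 Hz, 176 Hz.

114 Hz, 118 Hz, 172 Hz, 176 Hz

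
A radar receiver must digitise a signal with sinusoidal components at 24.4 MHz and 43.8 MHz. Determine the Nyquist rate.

Highest-frequency component: 43.8 MHz.
Nyquist rate = 2 × 43.8 MHz = 87.6 MHz.

87.6 MHz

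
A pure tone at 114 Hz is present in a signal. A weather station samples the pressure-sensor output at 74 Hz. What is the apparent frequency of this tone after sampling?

34 Hz

114 Hz mod fs = 40 Hz.
40 Hz > fs/2 = 37 Hz, folds to fs − 40 Hz = 34 Hz.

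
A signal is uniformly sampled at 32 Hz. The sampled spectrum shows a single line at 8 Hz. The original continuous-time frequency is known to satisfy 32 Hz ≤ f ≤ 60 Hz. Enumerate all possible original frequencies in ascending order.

40 Hz, 56 Hz

Frequencies that alias to 8 Hz are k·fs ± 8 Hz for integer k ≥ 0.
k=0: 8 Hz.
k=1: 24 Hz, 40 Hz.
k=2: 56 Hz, 72 Hz.
k=3: 88 Hz, 104 Hz.
Within [32 Hz, 60 Hz]: 40 Hz, 56 Hz.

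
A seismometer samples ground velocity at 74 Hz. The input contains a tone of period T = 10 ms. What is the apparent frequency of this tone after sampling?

T = 10 ms → f = 1/T = 100 Hz.
100 Hz mod fs = 26 Hz.
26 Hz ≤ fs/2 = 37 Hz, appears at 26 Hz.

26 Hz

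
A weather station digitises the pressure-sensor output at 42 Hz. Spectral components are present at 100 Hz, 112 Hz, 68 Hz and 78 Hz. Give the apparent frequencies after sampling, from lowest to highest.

fs/2 = 21 Hz.
100 Hz mod fs = 16 Hz.
16 Hz ≤ fs/2 = 21 Hz, appears at 16 Hz.
112 Hz mod fs = 28 Hz.
28 Hz > fs/2 = 21 Hz, folds to fs − 28 Hz = 14 Hz.
68 Hz mod fs = 26 Hz.
26 Hz > fs/2 = 21 Hz, folds to fs − 26 Hz = 16 Hz.
78 Hz mod fs = 36 Hz.
36 Hz > fs/2 = 21 Hz, folds to fs − 36 Hz = 6 Hz.
Distinct values: {6 Hz, 14 Hz, 16 Hz}.

6 Hz, 14 Hz, 16 Hz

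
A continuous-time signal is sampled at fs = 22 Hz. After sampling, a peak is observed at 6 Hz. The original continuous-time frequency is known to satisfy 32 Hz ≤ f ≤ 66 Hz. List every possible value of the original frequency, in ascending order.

Frequencies that alias to 6 Hz are k·fs ± 6 Hz for integer k ≥ 0.
k=0: 6 Hz.
k=1: 16 Hz, 28 Hz.
k=2: 38 Hz, 50 Hz.
k=3: 60 Hz, 72 Hz.
k=4: 82 Hz, 94 Hz.
Within [32 Hz, 66 Hz]: 38 Hz, 50 Hz, 60 Hz.

38 Hz, 50 Hz, 60 Hz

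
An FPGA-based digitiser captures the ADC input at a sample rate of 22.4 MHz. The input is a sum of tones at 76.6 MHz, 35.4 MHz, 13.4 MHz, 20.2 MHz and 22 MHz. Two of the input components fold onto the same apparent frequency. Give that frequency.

fs/2 = 11.2 MHz.
76.6 MHz mod fs = 9.4 MHz.
9.4 MHz ≤ fs/2 = 11.2 MHz, appears at 9.4 MHz.
35.4 MHz mod fs = 13 MHz.
13 MHz > fs/2 = 11.2 MHz, folds to fs − 13 MHz = 9.4 MHz.
13.4 MHz > fs/2 = 11.2 MHz, folds to fs − 13.4 MHz = 9 MHz.
20.2 MHz > fs/2 = 11.2 MHz, folds to fs − 20.2 MHz = 2.2 MHz.
22 MHz > fs/2 = 11.2 MHz, folds to fs − 22 MHz = 0.4 MHz.
35.4 MHz and 76.6 MHz both map to 9.4 MHz.

9.4 MHz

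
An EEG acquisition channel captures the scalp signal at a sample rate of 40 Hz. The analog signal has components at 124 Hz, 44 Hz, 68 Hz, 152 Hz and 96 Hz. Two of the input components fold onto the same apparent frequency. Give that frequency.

4 Hz

fs/2 = 20 Hz.
124 Hz mod fs = 4 Hz.
4 Hz ≤ fs/2 = 20 Hz, appears at 4 Hz.
44 Hz mod fs = 4 Hz.
4 Hz ≤ fs/2 = 20 Hz, appears at 4 Hz.
68 Hz mod fs = 28 Hz.
28 Hz > fs/2 = 20 Hz, folds to fs − 28 Hz = 12 Hz.
152 Hz mod fs = 32 Hz.
32 Hz > fs/2 = 20 Hz, folds to fs − 32 Hz = 8 Hz.
96 Hz mod fs = 16 Hz.
16 Hz ≤ fs/2 = 20 Hz, appears at 16 Hz.
44 Hz and 124 Hz both map to 4 Hz.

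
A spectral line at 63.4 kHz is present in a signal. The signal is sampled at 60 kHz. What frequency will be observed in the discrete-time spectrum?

63.4 kHz mod fs = 3.4 kHz.
3.4 kHz ≤ fs/2 = 30 kHz, appears at 3.4 kHz.

3.4 kHz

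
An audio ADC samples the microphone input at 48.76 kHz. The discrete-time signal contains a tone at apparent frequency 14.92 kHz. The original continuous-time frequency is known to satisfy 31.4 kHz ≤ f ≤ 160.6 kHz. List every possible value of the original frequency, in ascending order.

Frequencies that alias to 14.92 kHz are k·fs ± 14.92 kHz for integer k ≥ 0.
k=0: 14.92 kHz.
k=1: 33.84 kHz, 63.68 kHz.
k=2: 82.6 kHz, 112.44 kHz.
k=3: 131.36 kHz, 161.2 kHz.
k=4: 180.12 kHz, 209.96 kHz.
Within [31.4 kHz, 160.6 kHz]: 33.84 kHz, 63.68 kHz, 82.6 kHz, 112.44 kHz, 131.36 kHz.

33.84 kHz, 63.68 kHz, 82.6 kHz, 112.44 kHz, 131.36 kHz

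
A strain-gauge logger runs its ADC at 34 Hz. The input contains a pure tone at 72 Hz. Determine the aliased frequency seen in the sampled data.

4 Hz

72 Hz mod fs = 4 Hz.
4 Hz ≤ fs/2 = 17 Hz, appears at 4 Hz.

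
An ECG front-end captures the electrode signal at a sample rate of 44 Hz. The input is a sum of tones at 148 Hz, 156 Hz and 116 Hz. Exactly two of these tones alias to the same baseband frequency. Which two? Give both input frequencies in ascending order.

fs/2 = 22 Hz.
148 Hz mod fs = 16 Hz.
16 Hz ≤ fs/2 = 22 Hz, appears at 16 Hz.
156 Hz mod fs = 24 Hz.
24 Hz > fs/2 = 22 Hz, folds to fs − 24 Hz = 20 Hz.
116 Hz mod fs = 28 Hz.
28 Hz > fs/2 = 22 Hz, folds to fs − 28 Hz = 16 Hz.
116 Hz and 148 Hz both map to 16 Hz.

116 Hz, 148 Hz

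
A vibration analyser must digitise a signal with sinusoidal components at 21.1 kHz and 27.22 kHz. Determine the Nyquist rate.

54.44 kHz

Highest-frequency component: 27.22 kHz.
Nyquist rate = 2 × 27.22 kHz = 54.44 kHz.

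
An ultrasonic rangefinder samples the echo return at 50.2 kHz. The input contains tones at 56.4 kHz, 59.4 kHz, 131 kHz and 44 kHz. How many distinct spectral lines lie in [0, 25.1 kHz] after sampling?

fs/2 = 25.1 kHz.
56.4 kHz mod fs = 6.2 kHz.
6.2 kHz ≤ fs/2 = 25.1 kHz, appears at 6.2 kHz.
59.4 kHz mod fs = 9.2 kHz.
9.2 kHz ≤ fs/2 = 25.1 kHz, appears at 9.2 kHz.
131 kHz mod fs = 30.6 kHz.
30.6 kHz > fs/2 = 25.1 kHz, folds to fs − 30.6 kHz = 19.6 kHz.
44 kHz > fs/2 = 25.1 kHz, folds to fs − 44 kHz = 6.2 kHz.
Distinct values: {6.2 kHz, 9.2 kHz, 19.6 kHz} → 3.

3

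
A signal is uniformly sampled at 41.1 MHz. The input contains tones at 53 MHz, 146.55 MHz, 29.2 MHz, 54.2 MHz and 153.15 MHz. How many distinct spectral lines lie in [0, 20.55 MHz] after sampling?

fs/2 = 20.55 MHz.
53 MHz mod fs = 11.9 MHz.
11.9 MHz ≤ fs/2 = 20.55 MHz, appears at 11.9 MHz.
146.55 MHz mod fs = 23.25 MHz.
23.25 MHz > fs/2 = 20.55 MHz, folds to fs − 23.25 MHz = 17.85 MHz.
29.2 MHz > fs/2 = 20.55 MHz, folds to fs − 29.2 MHz = 11.9 MHz.
54.2 MHz mod fs = 13.1 MHz.
13.1 MHz ≤ fs/2 = 20.55 MHz, appears at 13.1 MHz.
153.15 MHz mod fs = 29.85 MHz.
29.85 MHz > fs/2 = 20.55 MHz, folds to fs − 29.85 MHz = 11.25 MHz.
Distinct values: {11.25 MHz, 11.9 MHz, 13.1 MHz, 17.85 MHz} → 4.

4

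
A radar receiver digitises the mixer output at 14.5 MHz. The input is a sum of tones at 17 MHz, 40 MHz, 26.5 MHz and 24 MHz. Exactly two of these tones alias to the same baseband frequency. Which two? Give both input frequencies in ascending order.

17 MHz, 26.5 MHz

fs/2 = 7.25 MHz.
17 MHz mod fs = 2.5 MHz.
2.5 MHz ≤ fs/2 = 7.25 MHz, appears at 2.5 MHz.
40 MHz mod fs = 11 MHz.
11 MHz > fs/2 = 7.25 MHz, folds to fs − 11 MHz = 3.5 MHz.
26.5 MHz mod fs = 12 MHz.
12 MHz > fs/2 = 7.25 MHz, folds to fs − 12 MHz = 2.5 MHz.
24 MHz mod fs = 9.5 MHz.
9.5 MHz > fs/2 = 7.25 MHz, folds to fs − 9.5 MHz = 5 MHz.
17 MHz and 26.5 MHz both map to 2.5 MHz.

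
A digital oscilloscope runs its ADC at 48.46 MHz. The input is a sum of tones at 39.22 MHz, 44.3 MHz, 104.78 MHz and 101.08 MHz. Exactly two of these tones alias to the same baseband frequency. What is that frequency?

fs/2 = 24.23 MHz.
39.22 MHz > fs/2 = 24.23 MHz, folds to fs − 39.22 MHz = 9.24 MHz.
44.3 MHz > fs/2 = 24.23 MHz, folds to fs − 44.3 MHz = 4.16 MHz.
104.78 MHz mod fs = 7.86 MHz.
7.86 MHz ≤ fs/2 = 24.23 MHz, appears at 7.86 MHz.
101.08 MHz mod fs = 4.16 MHz.
4.16 MHz ≤ fs/2 = 24.23 MHz, appears at 4.16 MHz.
44.3 MHz and 101.08 MHz both map to 4.16 MHz.

4.16 MHz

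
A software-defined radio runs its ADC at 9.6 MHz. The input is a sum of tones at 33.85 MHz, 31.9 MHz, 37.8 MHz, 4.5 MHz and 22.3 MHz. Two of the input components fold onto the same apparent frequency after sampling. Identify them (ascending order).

fs/2 = 4.8 MHz.
33.85 MHz mod fs = 5.05 MHz.
5.05 MHz > fs/2 = 4.8 MHz, folds to fs − 5.05 MHz = 4.55 MHz.
31.9 MHz mod fs = 3.1 MHz.
3.1 MHz ≤ fs/2 = 4.8 MHz, appears at 3.1 MHz.
37.8 MHz mod fs = 9 MHz.
9 MHz > fs/2 = 4.8 MHz, folds to fs − 9 MHz = 0.6 MHz.
4.5 MHz ≤ fs/2 = 4.8 MHz, passes unchanged.
22.3 MHz mod fs = 3.1 MHz.
3.1 MHz ≤ fs/2 = 4.8 MHz, appears at 3.1 MHz.
22.3 MHz and 31.9 MHz both map to 3.1 MHz.

22.3 MHz, 31.9 MHz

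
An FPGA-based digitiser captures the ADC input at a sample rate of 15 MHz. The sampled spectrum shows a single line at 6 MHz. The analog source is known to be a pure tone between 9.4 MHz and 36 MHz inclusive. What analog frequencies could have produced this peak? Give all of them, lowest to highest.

Frequencies that alias to 6 MHz are k·fs ± 6 MHz for integer k ≥ 0.
k=0: 6 MHz.
k=1: 9 MHz, 21 MHz.
k=2: 24 MHz, 36 MHz.
k=3: 39 MHz, 51 MHz.
Within [9.4 MHz, 36 MHz]: 21 MHz, 24 MHz, 36 MHz.

21 MHz, 24 MHz, 36 MHz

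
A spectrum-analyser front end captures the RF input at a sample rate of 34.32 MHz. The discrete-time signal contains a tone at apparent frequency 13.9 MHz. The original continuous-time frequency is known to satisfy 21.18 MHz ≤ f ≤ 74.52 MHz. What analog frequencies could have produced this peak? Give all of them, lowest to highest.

Frequencies that alias to 13.9 MHz are k·fs ± 13.9 MHz for integer k ≥ 0.
k=0: 13.9 MHz.
k=1: 20.42 MHz, 48.22 MHz.
k=2: 54.74 MHz, 82.54 MHz.
k=3: 89.06 MHz, 116.86 MHz.
Within [21.18 MHz, 74.52 MHz]: 48.22 MHz, 54.74 MHz.

48.22 MHz, 54.74 MHz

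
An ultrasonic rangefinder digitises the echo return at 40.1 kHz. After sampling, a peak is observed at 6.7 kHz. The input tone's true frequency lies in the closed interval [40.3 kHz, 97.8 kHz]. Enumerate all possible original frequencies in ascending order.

Frequencies that alias to 6.7 kHz are k·fs ± 6.7 kHz for integer k ≥ 0.
k=0: 6.7 kHz.
k=1: 33.4 kHz, 46.8 kHz.
k=2: 73.5 kHz, 86.9 kHz.
k=3: 113.6 kHz, 127 kHz.
Within [40.3 kHz, 97.8 kHz]: 46.8 kHz, 73.5 kHz, 86.9 kHz.

46.8 kHz, 73.5 kHz, 86.9 kHz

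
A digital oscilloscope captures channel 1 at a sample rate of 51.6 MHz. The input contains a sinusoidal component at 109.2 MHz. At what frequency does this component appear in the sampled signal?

6 MHz

109.2 MHz mod fs = 6 MHz.
6 MHz ≤ fs/2 = 25.8 MHz, appears at 6 MHz.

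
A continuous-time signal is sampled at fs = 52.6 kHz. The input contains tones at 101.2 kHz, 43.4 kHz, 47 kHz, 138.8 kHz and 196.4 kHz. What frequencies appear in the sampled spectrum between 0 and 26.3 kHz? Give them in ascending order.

4 kHz, 5.6 kHz, 9.2 kHz, 14 kHz, 19 kHz

fs/2 = 26.3 kHz.
101.2 kHz mod fs = 48.6 kHz.
48.6 kHz > fs/2 = 26.3 kHz, folds to fs − 48.6 kHz = 4 kHz.
43.4 kHz > fs/2 = 26.3 kHz, folds to fs − 43.4 kHz = 9.2 kHz.
47 kHz > fs/2 = 26.3 kHz, folds to fs − 47 kHz = 5.6 kHz.
138.8 kHz mod fs = 33.6 kHz.
33.6 kHz > fs/2 = 26.3 kHz, folds to fs − 33.6 kHz = 19 kHz.
196.4 kHz mod fs = 38.6 kHz.
38.6 kHz > fs/2 = 26.3 kHz, folds to fs − 38.6 kHz = 14 kHz.
Distinct values: {4 kHz, 5.6 kHz, 9.2 kHz, 14 kHz, 19 kHz}.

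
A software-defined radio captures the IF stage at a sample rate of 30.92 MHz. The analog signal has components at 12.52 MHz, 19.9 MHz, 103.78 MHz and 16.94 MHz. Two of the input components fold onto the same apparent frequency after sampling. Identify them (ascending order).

19.9 MHz, 103.78 MHz

fs/2 = 15.46 MHz.
12.52 MHz ≤ fs/2 = 15.46 MHz, passes unchanged.
19.9 MHz > fs/2 = 15.46 MHz, folds to fs − 19.9 MHz = 11.02 MHz.
103.78 MHz mod fs = 11.02 MHz.
11.02 MHz ≤ fs/2 = 15.46 MHz, appears at 11.02 MHz.
16.94 MHz > fs/2 = 15.46 MHz, folds to fs − 16.94 MHz = 13.98 MHz.
19.9 MHz and 103.78 MHz both map to 11.02 MHz.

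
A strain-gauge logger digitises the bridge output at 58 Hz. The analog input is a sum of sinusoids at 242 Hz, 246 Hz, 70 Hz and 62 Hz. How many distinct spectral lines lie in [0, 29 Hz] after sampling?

fs/2 = 29 Hz.
242 Hz mod fs = 10 Hz.
10 Hz ≤ fs/2 = 29 Hz, appears at 10 Hz.
246 Hz mod fs = 14 Hz.
14 Hz ≤ fs/2 = 29 Hz, appears at 14 Hz.
70 Hz mod fs = 12 Hz.
12 Hz ≤ fs/2 = 29 Hz, appears at 12 Hz.
62 Hz mod fs = 4 Hz.
4 Hz ≤ fs/2 = 29 Hz, appears at 4 Hz.
Distinct values: {4 Hz, 10 Hz, 12 Hz, 14 Hz} → 4.

4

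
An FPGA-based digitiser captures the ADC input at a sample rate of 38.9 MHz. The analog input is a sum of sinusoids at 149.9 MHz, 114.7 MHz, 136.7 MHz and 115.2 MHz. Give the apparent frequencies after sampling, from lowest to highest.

1.5 MHz, 2 MHz, 5.7 MHz, 18.9 MHz

fs/2 = 19.45 MHz.
149.9 MHz mod fs = 33.2 MHz.
33.2 MHz > fs/2 = 19.45 MHz, folds to fs − 33.2 MHz = 5.7 MHz.
114.7 MHz mod fs = 36.9 MHz.
36.9 MHz > fs/2 = 19.45 MHz, folds to fs − 36.9 MHz = 2 MHz.
136.7 MHz mod fs = 20 MHz.
20 MHz > fs/2 = 19.45 MHz, folds to fs − 20 MHz = 18.9 MHz.
115.2 MHz mod fs = 37.4 MHz.
37.4 MHz > fs/2 = 19.45 MHz, folds to fs − 37.4 MHz = 1.5 MHz.
Distinct values: {1.5 MHz, 2 MHz, 5.7 MHz, 18.9 MHz}.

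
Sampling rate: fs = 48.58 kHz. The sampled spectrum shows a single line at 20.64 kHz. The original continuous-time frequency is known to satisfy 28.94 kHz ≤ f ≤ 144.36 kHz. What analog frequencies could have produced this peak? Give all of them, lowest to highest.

69.22 kHz, 76.52 kHz, 117.8 kHz, 125.1 kHz

Frequencies that alias to 20.64 kHz are k·fs ± 20.64 kHz for integer k ≥ 0.
k=0: 20.64 kHz.
k=1: 27.94 kHz, 69.22 kHz.
k=2: 76.52 kHz, 117.8 kHz.
k=3: 125.1 kHz, 166.38 kHz.
k=4: 173.68 kHz, 214.96 kHz.
Within [28.94 kHz, 144.36 kHz]: 69.22 kHz, 76.52 kHz, 117.8 kHz, 125.1 kHz.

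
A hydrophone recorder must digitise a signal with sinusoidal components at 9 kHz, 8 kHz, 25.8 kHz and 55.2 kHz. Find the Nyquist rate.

Highest-frequency component: 55.2 kHz.
Nyquist rate = 2 × 55.2 kHz = 110.4 kHz.

110.4 kHz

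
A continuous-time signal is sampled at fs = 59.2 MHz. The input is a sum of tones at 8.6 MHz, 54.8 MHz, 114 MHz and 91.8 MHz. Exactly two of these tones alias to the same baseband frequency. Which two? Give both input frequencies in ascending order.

fs/2 = 29.6 MHz.
8.6 MHz ≤ fs/2 = 29.6 MHz, passes unchanged.
54.8 MHz > fs/2 = 29.6 MHz, folds to fs − 54.8 MHz = 4.4 MHz.
114 MHz mod fs = 54.8 MHz.
54.8 MHz > fs/2 = 29.6 MHz, folds to fs − 54.8 MHz = 4.4 MHz.
91.8 MHz mod fs = 32.6 MHz.
32.6 MHz > fs/2 = 29.6 MHz, folds to fs − 32.6 MHz = 26.6 MHz.
54.8 MHz and 114 MHz both map to 4.4 MHz.

54.8 MHz, 114 MHz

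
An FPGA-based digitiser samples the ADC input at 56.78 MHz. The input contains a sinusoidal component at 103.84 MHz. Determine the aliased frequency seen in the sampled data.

9.72 MHz

103.84 MHz mod fs = 47.06 MHz.
47.06 MHz > fs/2 = 28.39 MHz, folds to fs − 47.06 MHz = 9.72 MHz.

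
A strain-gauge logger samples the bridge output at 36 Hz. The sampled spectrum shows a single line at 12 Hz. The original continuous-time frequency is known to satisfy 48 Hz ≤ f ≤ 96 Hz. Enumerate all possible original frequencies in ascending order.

48 Hz, 60 Hz, 84 Hz, 96 Hz

Frequencies that alias to 12 Hz are k·fs ± 12 Hz for integer k ≥ 0.
k=0: 12 Hz.
k=1: 24 Hz, 48 Hz.
k=2: 60 Hz, 84 Hz.
k=3: 96 Hz, 120 Hz.
k=4: 132 Hz, 156 Hz.
Within [48 Hz, 96 Hz]: 48 Hz, 60 Hz, 84 Hz, 96 Hz.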